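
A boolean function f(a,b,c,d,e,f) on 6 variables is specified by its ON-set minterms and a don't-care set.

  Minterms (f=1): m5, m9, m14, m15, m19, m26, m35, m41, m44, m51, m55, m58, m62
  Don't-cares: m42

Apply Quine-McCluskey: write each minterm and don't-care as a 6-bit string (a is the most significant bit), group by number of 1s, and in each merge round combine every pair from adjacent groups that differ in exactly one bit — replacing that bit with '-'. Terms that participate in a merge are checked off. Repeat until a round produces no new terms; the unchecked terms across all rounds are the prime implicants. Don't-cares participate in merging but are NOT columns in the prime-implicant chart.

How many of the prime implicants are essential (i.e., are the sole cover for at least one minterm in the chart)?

9

Round 0: 000101 001001✓ 001110✓ 001111✓ 010011✓ 011010✓ 100011✓ 101001✓ 101010✓ 101100 110011✓ 110111✓ 111010✓ 111110✓
Round 1: -01001 -10011 -11010 00111- 1-0011 1-1010 110-11 111-10
PIs = {-01001, -10011, -11010, 000101, 00111-, 1-0011, 1-1010, 101100, 110-11, 111-10}
Coverage chart:
  m5: 000101 ←essential
  m9: -01001 ←essential
  m14: 00111- ←essential
  m15: 00111- ←essential
  m19: -10011 ←essential
  m26: -11010 ←essential
  m35: 1-0011 ←essential
  m41: -01001 ←essential
  m44: 101100 ←essential
  m51: -10011,1-0011,110-11
  m55: 110-11 ←essential
  m58: -11010,1-1010,111-10
  m62: 111-10 ←essential
Essential: -01001, -10011, -11010, 000101, 00111-, 1-0011, 101100, 110-11, 111-10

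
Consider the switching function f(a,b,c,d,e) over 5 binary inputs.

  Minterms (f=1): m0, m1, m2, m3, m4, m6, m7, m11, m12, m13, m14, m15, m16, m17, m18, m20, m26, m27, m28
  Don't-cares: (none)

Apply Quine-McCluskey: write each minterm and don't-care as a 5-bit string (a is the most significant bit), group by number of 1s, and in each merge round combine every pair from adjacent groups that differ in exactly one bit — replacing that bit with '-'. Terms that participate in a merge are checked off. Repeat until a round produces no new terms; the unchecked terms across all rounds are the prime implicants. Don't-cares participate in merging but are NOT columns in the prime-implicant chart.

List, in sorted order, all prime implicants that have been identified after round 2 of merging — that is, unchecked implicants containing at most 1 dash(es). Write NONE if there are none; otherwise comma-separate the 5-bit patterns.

-1011, 1-010, 1101-

[col 0] 00000*, 00001*, 00010*, 00011*, 00100*, 00110*, 00111*, 01011*, 01100*, 01101*, 01110*, 01111*, 10000*, 10001*, 10010*, 10100*, 11010*, 11011*, 11100*
[col 1] -0000*, -0001*, -0010*, -0100*, -1011, -1100*, 0-011*, 0-100*, 0-110*, 0-111*, 00-00*, 00-10*, 00-11*, 000-0*, 000-1*, 0000-*, 0001-*, 001-0*, 0011-*, 01-11*, 011-0*, 011-1*, 0110-*, 0111-*, 1-010, 1-100*, 10-00*, 100-0*, 1000-*, 1101-
[col 2] --100, -0-00, -00-0, -000-, 0--11, 0-1-0, 0-11-, 00--0, 00-1-, 000--, 011--
Prime implicants: --100, -0-00, -00-0, -000-, -1011, 0--11, 0-1-0, 0-11-, 00--0, 00-1-, 000--, 011--, 1-010, 1101-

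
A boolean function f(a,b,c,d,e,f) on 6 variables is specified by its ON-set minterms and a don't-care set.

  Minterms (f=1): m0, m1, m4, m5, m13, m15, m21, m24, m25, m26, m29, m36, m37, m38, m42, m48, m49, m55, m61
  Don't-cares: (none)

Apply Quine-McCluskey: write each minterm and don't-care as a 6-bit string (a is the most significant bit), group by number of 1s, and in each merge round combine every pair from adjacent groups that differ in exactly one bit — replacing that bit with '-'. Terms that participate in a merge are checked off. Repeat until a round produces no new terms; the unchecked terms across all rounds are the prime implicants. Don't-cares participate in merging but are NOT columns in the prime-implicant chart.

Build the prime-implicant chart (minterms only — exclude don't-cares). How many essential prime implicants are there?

10

[col 0] 000000*, 000001*, 000100*, 000101*, 001101*, 001111*, 010101*, 011000*, 011001*, 011010*, 011101*, 100100*, 100101*, 100110*, 101010, 110000*, 110001*, 110111, 111101*
[col 1] -00100*, -00101*, -11101, 0-0101*, 0-1101*, 00-101*, 000-00*, 000-01*, 00000-*, 00010-*, 0011-1, 01-101*, 011-01, 0110-0, 01100-, 1001-0, 10010-*, 11000-
[col 2] -0010-, 0--101, 000-0-
Prime implicants: -0010-, -11101, 0--101, 000-0-, 0011-1, 011-01, 0110-0, 01100-, 1001-0, 101010, 11000-, 110111
PI chart (minterm → PIs covering it):
  0 | 000-0-  (sole → essential)
  1 | 000-0-  (sole → essential)
  4 | -0010-,000-0-
  5 | -0010-,0--101,000-0-
  13 | 0--101,0011-1
  15 | 0011-1  (sole → essential)
  21 | 0--101  (sole → essential)
  24 | 0110-0,01100-
  25 | 011-01,01100-
  26 | 0110-0  (sole → essential)
  29 | -11101,0--101,011-01
  36 | -0010-,1001-0
  37 | -0010-  (sole → essential)
  38 | 1001-0  (sole → essential)
  42 | 101010  (sole → essential)
  48 | 11000-  (sole → essential)
  49 | 11000-  (sole → essential)
  55 | 110111  (sole → essential)
  61 | -11101  (sole → essential)
Essential prime implicants: -0010-, -11101, 0--101, 000-0-, 0011-1, 0110-0, 1001-0, 101010, 11000-, 110111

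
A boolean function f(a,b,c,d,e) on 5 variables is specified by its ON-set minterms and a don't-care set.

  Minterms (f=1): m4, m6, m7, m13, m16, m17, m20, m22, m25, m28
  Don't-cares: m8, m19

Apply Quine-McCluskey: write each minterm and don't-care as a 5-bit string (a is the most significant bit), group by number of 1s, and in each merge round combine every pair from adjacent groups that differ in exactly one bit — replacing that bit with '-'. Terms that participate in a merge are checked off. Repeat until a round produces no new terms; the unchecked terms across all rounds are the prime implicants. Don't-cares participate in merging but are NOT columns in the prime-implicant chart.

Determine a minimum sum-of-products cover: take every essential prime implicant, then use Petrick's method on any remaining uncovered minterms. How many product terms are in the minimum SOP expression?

Round 0: 00100✓ 00110✓ 00111✓ 01000 01101 10000✓ 10001✓ 10011✓ 10100✓ 10110✓ 11001✓ 11100✓
Round 1: -0100✓ -0110✓ 001-0✓ 0011- 1-001 1-100 10-00 100-1 1000- 101-0✓
Round 2: -01-0
PIs = {-01-0, 0011-, 01000, 01101, 1-001, 1-100, 10-00, 100-1, 1000-}
Coverage chart:
  m4: -01-0 ←essential
  m6: -01-0,0011-
  m7: 0011- ←essential
  m13: 01101 ←essential
  m16: 10-00,1000-
  m17: 1-001,100-1,1000-
  m20: -01-0,1-100,10-00
  m22: -01-0 ←essential
  m25: 1-001 ←essential
  m28: 1-100 ←essential
Essential: -01-0, 0011-, 01101, 1-001, 1-100
Petrick residual → 10-00
Min cover (6 terms): b'ce' + a'b'cd + a'bcd'e + ac'd'e + acd'e' + ab'd'e'

6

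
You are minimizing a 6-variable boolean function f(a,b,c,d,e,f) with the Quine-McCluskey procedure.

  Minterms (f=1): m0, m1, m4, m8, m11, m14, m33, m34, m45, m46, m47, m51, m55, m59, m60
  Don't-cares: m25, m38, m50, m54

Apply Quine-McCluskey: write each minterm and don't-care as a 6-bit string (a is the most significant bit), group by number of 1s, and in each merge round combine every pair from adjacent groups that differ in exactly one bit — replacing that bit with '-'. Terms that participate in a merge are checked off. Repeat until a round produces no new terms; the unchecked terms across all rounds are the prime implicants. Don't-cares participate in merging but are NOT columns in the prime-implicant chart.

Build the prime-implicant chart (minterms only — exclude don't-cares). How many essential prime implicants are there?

10

size-2^0 implicants → 000000(✓)  000001(✓)  000100(✓)  001000(✓)  001011  001110(✓)  011001  100001(✓)  100010(✓)  100110(✓)  101101(✓)  101110(✓)  101111(✓)  110010(✓)  110011(✓)  110110(✓)  110111(✓)  111011(✓)  111100
size-2^1 implicants → -00001  -01110  00-000  000-00  00000-  1-0010(✓)  1-0110(✓)  10-110  100-10(✓)  1011-1  10111-  11-011  110-10(✓)  110-11(✓)  11001-(✓)  11011-(✓)
size-2^2 implicants → 1-0-10  110-1-
Unchecked terms (primes): -00001, -01110, 00-000, 000-00, 00000-, 001011, 011001, 1-0-10, 10-110, 1011-1, 10111-, 11-011, 110-1-, 111100
Minterm coverage:
  m0 ⊆ 00-000,000-00,00000-
  m1 ⊆ -00001,00000-
  m4 ⊆ 000-00 [E]
  m8 ⊆ 00-000 [E]
  m11 ⊆ 001011 [E]
  m14 ⊆ -01110 [E]
  m33 ⊆ -00001 [E]
  m34 ⊆ 1-0-10 [E]
  m45 ⊆ 1011-1 [E]
  m46 ⊆ -01110,10-110,10111-
  m47 ⊆ 1011-1,10111-
  m51 ⊆ 11-011,110-1-
  m55 ⊆ 110-1- [E]
  m59 ⊆ 11-011 [E]
  m60 ⊆ 111100 [E]
E = {-00001, -01110, 00-000, 000-00, 001011, 1-0-10, 1011-1, 11-011, 110-1-, 111100}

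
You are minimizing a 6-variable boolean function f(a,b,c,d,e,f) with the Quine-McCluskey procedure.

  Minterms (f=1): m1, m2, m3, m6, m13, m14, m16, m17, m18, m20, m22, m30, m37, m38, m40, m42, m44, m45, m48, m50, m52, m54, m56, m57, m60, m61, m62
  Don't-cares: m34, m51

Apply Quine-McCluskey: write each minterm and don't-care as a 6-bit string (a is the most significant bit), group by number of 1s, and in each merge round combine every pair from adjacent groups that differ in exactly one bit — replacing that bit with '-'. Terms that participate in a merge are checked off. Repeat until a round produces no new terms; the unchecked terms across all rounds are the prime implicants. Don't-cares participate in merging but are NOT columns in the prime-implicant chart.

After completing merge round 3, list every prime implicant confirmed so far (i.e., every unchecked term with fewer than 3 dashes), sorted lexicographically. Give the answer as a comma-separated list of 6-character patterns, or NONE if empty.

[col 0] 000001*, 000010*, 000011*, 000110*, 001101*, 001110*, 010000*, 010001*, 010010*, 010100*, 010110*, 011110*, 100010*, 100101*, 100110*, 101000*, 101010*, 101100*, 101101*, 110000*, 110010*, 110011*, 110100*, 110110*, 111000*, 111001*, 111100*, 111101*, 111110*
[col 1] -00010*, -00110*, -01101, -10000*, -10010*, -10100*, -10110*, -11110*, 0-0001, 0-0010*, 0-0110*, 0-1110*, 00-110*, 000-10*, 0000-1, 00001-, 01-110*, 010-00*, 010-10*, 0100-0*, 01000-, 0101-0*, 1-0010*, 1-0110*, 1-1000*, 1-1100*, 1-1101*, 10-010, 10-101, 100-10*, 101-00*, 1010-0, 10110-*, 11-000*, 11-100*, 11-110*, 110-00*, 110-10*, 1100-0*, 11001-, 1101-0*, 111-00*, 111-01*, 11100-*, 1111-0*, 11110-*
[col 2] --0010*, --0110*, -00-10*, -1-110, -10-00*, -10-10*, -100-0*, -101-0*, 0--110, 0-0-10*, 010--0*, 1-0-10*, 1-1-00, 1-110-, 11--00, 11-1-0, 110--0*, 111-0-
[col 3] --0-10, -10--0
Prime implicants: --0-10, -01101, -1-110, -10--0, 0--110, 0-0001, 0000-1, 00001-, 01000-, 1-1-00, 1-110-, 10-010, 10-101, 1010-0, 11--00, 11-1-0, 11001-, 111-0-

-01101, -1-110, 0--110, 0-0001, 0000-1, 00001-, 01000-, 1-1-00, 1-110-, 10-010, 10-101, 1010-0, 11--00, 11-1-0, 11001-, 111-0-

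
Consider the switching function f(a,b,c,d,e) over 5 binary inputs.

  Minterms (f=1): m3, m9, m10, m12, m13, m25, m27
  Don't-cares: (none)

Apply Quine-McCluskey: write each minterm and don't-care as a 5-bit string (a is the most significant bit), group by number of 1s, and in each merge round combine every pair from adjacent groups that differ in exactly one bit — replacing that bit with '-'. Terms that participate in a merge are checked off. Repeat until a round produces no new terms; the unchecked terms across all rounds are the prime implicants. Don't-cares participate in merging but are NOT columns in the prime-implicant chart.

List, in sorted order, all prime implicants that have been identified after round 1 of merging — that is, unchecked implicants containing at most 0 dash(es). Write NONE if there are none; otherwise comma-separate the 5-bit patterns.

00011, 01010

[col 0] 00011, 01001*, 01010, 01100*, 01101*, 11001*, 11011*
[col 1] -1001, 01-01, 0110-, 110-1
Prime implicants: -1001, 00011, 01-01, 01010, 0110-, 110-1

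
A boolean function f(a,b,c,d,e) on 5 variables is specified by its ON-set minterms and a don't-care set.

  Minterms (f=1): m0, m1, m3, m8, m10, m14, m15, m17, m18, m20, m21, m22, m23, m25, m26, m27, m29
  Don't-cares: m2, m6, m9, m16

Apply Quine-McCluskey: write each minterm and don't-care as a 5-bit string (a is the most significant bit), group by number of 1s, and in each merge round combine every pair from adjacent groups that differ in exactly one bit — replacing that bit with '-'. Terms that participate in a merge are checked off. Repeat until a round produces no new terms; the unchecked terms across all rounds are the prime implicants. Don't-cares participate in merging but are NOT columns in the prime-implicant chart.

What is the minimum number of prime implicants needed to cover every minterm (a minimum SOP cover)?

[col 0] 00000*, 00001*, 00010*, 00011*, 00110*, 01000*, 01001*, 01010*, 01110*, 01111*, 10000*, 10001*, 10010*, 10100*, 10101*, 10110*, 10111*, 11001*, 11010*, 11011*, 11101*
[col 1] -0000*, -0001*, -0010*, -0110*, -1001*, -1010*, 0-000*, 0-001*, 0-010*, 0-110*, 00-10*, 000-0*, 000-1*, 0000-*, 0001-*, 01-10*, 010-0*, 0100-*, 0111-, 1-001*, 1-010*, 1-101*, 10-00*, 10-01*, 10-10*, 100-0*, 1000-*, 101-0*, 101-1*, 1010-*, 1011-*, 11-01*, 110-1, 1101-
[col 2] --001, --010, -0-10, -00-0, -000-, 0--10, 0-0-0, 0-00-, 000--, 1--01, 10--0, 10-0-, 101--
Prime implicants: --001, --010, -0-10, -00-0, -000-, 0--10, 0-0-0, 0-00-, 000--, 0111-, 1--01, 10--0, 10-0-, 101--, 110-1, 1101-
PI chart (minterm → PIs covering it):
  0 | -00-0,-000-,0-0-0,0-00-,000--
  1 | --001,-000-,0-00-,000--
  3 | 000--  (sole → essential)
  8 | 0-0-0,0-00-
  10 | --010,0--10,0-0-0
  14 | 0--10,0111-
  15 | 0111-  (sole → essential)
  17 | --001,-000-,1--01,10-0-
  18 | --010,-0-10,-00-0,10--0
  20 | 10--0,10-0-,101--
  21 | 1--01,10-0-,101--
  22 | -0-10,10--0,101--
  23 | 101--  (sole → essential)
  25 | --001,1--01,110-1
  26 | --010,1101-
  27 | 110-1,1101-
  29 | 1--01  (sole → essential)
Essential prime implicants: 000--, 0111-, 1--01, 101--
Petrick residual → --010, 0-0-0, 110-1
Minimum SOP uses 7 PIs: c'de' + a'c'e' + a'b'c' + a'bcd + ad'e + ab'c + abc'e

7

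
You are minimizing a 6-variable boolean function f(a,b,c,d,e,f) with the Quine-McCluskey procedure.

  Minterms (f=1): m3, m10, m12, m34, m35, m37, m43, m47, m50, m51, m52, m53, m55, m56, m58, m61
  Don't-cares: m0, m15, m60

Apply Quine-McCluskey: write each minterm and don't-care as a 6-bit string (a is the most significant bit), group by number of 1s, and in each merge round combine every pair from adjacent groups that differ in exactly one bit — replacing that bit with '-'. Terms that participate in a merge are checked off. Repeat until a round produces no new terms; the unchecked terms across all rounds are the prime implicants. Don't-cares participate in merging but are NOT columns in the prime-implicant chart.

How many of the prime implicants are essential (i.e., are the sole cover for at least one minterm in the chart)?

size-2^0 implicants → 000000  000011(✓)  001010  001100  001111(✓)  100010(✓)  100011(✓)  100101(✓)  101011(✓)  101111(✓)  110010(✓)  110011(✓)  110100(✓)  110101(✓)  110111(✓)  111000(✓)  111010(✓)  111100(✓)  111101(✓)
size-2^1 implicants → -00011  -01111  1-0010(✓)  1-0011(✓)  1-0101  10-011  10001-(✓)  101-11  11-010  11-100(✓)  11-101(✓)  110-11  11001-(✓)  1101-1  11010-(✓)  111-00  1110-0  11110-(✓)
size-2^2 implicants → 1-001-  11-10-
Unchecked terms (primes): -00011, -01111, 000000, 001010, 001100, 1-001-, 1-0101, 10-011, 101-11, 11-010, 11-10-, 110-11, 1101-1, 111-00, 1110-0
Minterm coverage:
  m3 ⊆ -00011 [E]
  m10 ⊆ 001010 [E]
  m12 ⊆ 001100 [E]
  m34 ⊆ 1-001- [E]
  m35 ⊆ -00011,1-001-,10-011
  m37 ⊆ 1-0101 [E]
  m43 ⊆ 10-011,101-11
  m47 ⊆ -01111,101-11
  m50 ⊆ 1-001-,11-010
  m51 ⊆ 1-001-,110-11
  m52 ⊆ 11-10- [E]
  m53 ⊆ 1-0101,11-10-,1101-1
  m55 ⊆ 110-11,1101-1
  m56 ⊆ 111-00,1110-0
  m58 ⊆ 11-010,1110-0
  m61 ⊆ 11-10- [E]
E = {-00011, 001010, 001100, 1-001-, 1-0101, 11-10-}

6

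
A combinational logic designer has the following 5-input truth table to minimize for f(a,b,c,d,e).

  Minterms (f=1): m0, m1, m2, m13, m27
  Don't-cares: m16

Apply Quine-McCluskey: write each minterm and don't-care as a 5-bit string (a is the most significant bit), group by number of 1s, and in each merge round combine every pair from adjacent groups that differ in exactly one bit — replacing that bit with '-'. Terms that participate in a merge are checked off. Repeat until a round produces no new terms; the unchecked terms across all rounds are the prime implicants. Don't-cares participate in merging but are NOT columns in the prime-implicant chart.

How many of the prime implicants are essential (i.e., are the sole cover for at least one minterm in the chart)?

size-2^0 implicants → 00000(✓)  00001(✓)  00010(✓)  01101  10000(✓)  11011
size-2^1 implicants → -0000  000-0  0000-
Unchecked terms (primes): -0000, 000-0, 0000-, 01101, 11011
Minterm coverage:
  m0 ⊆ -0000,000-0,0000-
  m1 ⊆ 0000- [E]
  m2 ⊆ 000-0 [E]
  m13 ⊆ 01101 [E]
  m27 ⊆ 11011 [E]
E = {000-0, 0000-, 01101, 11011}

4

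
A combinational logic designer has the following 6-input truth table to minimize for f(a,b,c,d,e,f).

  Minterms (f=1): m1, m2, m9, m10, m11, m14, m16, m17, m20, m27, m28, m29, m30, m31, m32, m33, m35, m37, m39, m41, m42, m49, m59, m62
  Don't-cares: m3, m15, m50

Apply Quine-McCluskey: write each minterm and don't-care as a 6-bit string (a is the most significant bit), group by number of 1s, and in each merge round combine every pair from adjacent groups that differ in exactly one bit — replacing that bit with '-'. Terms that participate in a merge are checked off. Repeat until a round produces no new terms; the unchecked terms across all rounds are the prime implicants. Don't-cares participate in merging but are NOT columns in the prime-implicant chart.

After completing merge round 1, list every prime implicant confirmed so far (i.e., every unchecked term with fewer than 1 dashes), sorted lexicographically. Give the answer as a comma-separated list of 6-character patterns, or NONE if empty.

110010

size-2^0 implicants → 000001(✓)  000010(✓)  000011(✓)  001001(✓)  001010(✓)  001011(✓)  001110(✓)  001111(✓)  010000(✓)  010001(✓)  010100(✓)  011011(✓)  011100(✓)  011101(✓)  011110(✓)  011111(✓)  100000(✓)  100001(✓)  100011(✓)  100101(✓)  100111(✓)  101001(✓)  101010(✓)  110001(✓)  110010  111011(✓)  111110(✓)
size-2^1 implicants → -00001(✓)  -00011(✓)  -01001(✓)  -01010  -10001(✓)  -11011  -11110  0-0001(✓)  0-1011(✓)  0-1110(✓)  0-1111(✓)  00-001(✓)  00-010(✓)  00-011(✓)  0000-1(✓)  00001-(✓)  001-10(✓)  001-11(✓)  0010-1(✓)  00101-(✓)  00111-(✓)  01-100  010-00  01000-  011-11(✓)  0111-0(✓)  0111-1(✓)  01110-(✓)  01111-(✓)  1-0001(✓)  10-001(✓)  100-01(✓)  100-11(✓)  1000-1(✓)  10000-  1001-1(✓)
size-2^2 implicants → --0001  -0-001  -000-1  0-1-11  0-111-  00-0-1  00-01-  001-1-  0111--  100--1
Unchecked terms (primes): --0001, -0-001, -000-1, -01010, -11011, -11110, 0-1-11, 0-111-, 00-0-1, 00-01-, 001-1-, 01-100, 010-00, 01000-, 0111--, 100--1, 10000-, 110010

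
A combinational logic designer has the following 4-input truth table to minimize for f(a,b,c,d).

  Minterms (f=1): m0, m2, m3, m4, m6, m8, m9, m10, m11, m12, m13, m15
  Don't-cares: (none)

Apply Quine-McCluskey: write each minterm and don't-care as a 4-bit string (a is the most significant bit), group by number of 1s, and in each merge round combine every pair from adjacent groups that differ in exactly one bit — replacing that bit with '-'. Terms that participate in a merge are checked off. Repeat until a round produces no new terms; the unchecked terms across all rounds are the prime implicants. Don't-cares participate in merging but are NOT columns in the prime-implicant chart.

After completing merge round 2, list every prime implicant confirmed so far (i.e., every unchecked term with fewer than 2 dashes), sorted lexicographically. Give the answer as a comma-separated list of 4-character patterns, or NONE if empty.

size-2^0 implicants → 0000(✓)  0010(✓)  0011(✓)  0100(✓)  0110(✓)  1000(✓)  1001(✓)  1010(✓)  1011(✓)  1100(✓)  1101(✓)  1111(✓)
size-2^1 implicants → -000(✓)  -010(✓)  -011(✓)  -100(✓)  0-00(✓)  0-10(✓)  00-0(✓)  001-(✓)  01-0(✓)  1-00(✓)  1-01(✓)  1-11(✓)  10-0(✓)  10-1(✓)  100-(✓)  101-(✓)  11-1(✓)  110-(✓)
size-2^2 implicants → --00  -0-0  -01-  0--0  1--1  1-0-  10--
Unchecked terms (primes): --00, -0-0, -01-, 0--0, 1--1, 1-0-, 10--

NONE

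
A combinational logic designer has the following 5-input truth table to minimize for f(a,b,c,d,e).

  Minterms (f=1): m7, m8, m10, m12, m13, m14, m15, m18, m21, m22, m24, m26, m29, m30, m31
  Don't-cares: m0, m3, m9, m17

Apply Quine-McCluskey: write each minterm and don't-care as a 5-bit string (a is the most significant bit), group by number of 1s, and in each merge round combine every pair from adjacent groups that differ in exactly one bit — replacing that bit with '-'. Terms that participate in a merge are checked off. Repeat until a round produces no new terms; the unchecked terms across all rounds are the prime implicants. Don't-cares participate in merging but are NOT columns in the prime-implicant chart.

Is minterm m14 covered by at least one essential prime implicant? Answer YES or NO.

NO

[col 0] 00000*, 00011*, 00111*, 01000*, 01001*, 01010*, 01100*, 01101*, 01110*, 01111*, 10001*, 10010*, 10101*, 10110*, 11000*, 11010*, 11101*, 11110*, 11111*
[col 1] -1000*, -1010*, -1101*, -1110*, -1111*, 0-000, 0-111, 00-11, 01-00*, 01-01*, 01-10*, 010-0*, 0100-*, 011-0*, 011-1*, 0110-*, 0111-*, 1-010*, 1-101, 1-110*, 10-01, 10-10*, 11-10*, 110-0*, 111-1*, 1111-*
[col 2] -1-10, -10-0, -11-1, -111-, 01--0, 01-0-, 011--, 1--10
Prime implicants: -1-10, -10-0, -11-1, -111-, 0-000, 0-111, 00-11, 01--0, 01-0-, 011--, 1--10, 1-101, 10-01
PI chart (minterm → PIs covering it):
  7 | 0-111,00-11
  8 | -10-0,0-000,01--0,01-0-
  10 | -1-10,-10-0,01--0
  12 | 01--0,01-0-,011--
  13 | -11-1,01-0-,011--
  14 | -1-10,-111-,01--0,011--
  15 | -11-1,-111-,0-111,011--
  18 | 1--10  (sole → essential)
  21 | 1-101,10-01
  22 | 1--10  (sole → essential)
  24 | -10-0  (sole → essential)
  26 | -1-10,-10-0,1--10
  29 | -11-1,1-101
  30 | -1-10,-111-,1--10
  31 | -11-1,-111-
Essential prime implicants: -10-0, 1--10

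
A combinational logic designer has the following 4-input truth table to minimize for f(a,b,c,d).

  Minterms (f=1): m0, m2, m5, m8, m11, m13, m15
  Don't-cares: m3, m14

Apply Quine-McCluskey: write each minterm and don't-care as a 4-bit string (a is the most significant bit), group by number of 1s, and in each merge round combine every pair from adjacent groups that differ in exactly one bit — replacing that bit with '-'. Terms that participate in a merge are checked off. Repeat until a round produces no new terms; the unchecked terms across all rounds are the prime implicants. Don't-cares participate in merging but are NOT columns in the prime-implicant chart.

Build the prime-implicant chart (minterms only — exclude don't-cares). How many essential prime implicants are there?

size-2^0 implicants → 0000(✓)  0010(✓)  0011(✓)  0101(✓)  1000(✓)  1011(✓)  1101(✓)  1110(✓)  1111(✓)
size-2^1 implicants → -000  -011  -101  00-0  001-  1-11  11-1  111-
Unchecked terms (primes): -000, -011, -101, 00-0, 001-, 1-11, 11-1, 111-
Minterm coverage:
  m0 ⊆ -000,00-0
  m2 ⊆ 00-0,001-
  m5 ⊆ -101 [E]
  m8 ⊆ -000 [E]
  m11 ⊆ -011,1-11
  m13 ⊆ -101,11-1
  m15 ⊆ 1-11,11-1,111-
E = {-000, -101}

2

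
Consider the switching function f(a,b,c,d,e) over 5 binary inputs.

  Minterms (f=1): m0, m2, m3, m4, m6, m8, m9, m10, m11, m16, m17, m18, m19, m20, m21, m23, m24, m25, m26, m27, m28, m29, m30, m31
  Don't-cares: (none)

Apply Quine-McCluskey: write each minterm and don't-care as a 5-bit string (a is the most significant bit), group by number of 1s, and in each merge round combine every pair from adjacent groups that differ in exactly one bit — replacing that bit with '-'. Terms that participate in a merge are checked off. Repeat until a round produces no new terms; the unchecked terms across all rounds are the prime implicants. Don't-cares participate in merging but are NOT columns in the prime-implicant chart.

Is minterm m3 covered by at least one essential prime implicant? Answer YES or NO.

YES

Round 0: 00000✓ 00010✓ 00011✓ 00100✓ 00110✓ 01000✓ 01001✓ 01010✓ 01011✓ 10000✓ 10001✓ 10010✓ 10011✓ 10100✓ 10101✓ 10111✓ 11000✓ 11001✓ 11010✓ 11011✓ 11100✓ 11101✓ 11110✓ 11111✓
Round 1: -0000✓ -0010✓ -0011✓ -0100✓ -1000✓ -1001✓ -1010✓ -1011✓ 0-000✓ 0-010✓ 0-011✓ 00-00✓ 00-10✓ 000-0✓ 0001-✓ 001-0✓ 010-0✓ 010-1✓ 0100-✓ 0101-✓ 1-000✓ 1-001✓ 1-010✓ 1-011✓ 1-100✓ 1-101✓ 1-111✓ 10-00✓ 10-01✓ 10-11✓ 100-0✓ 100-1✓ 1000-✓ 1001-✓ 101-1✓ 1010-✓ 11-00✓ 11-01✓ 11-10✓ 11-11✓ 110-0✓ 110-1✓ 1100-✓ 1101-✓ 111-0✓ 111-1✓ 1110-✓ 1111-✓
Round 2: --000✓ --010✓ --011✓ -0-00 -00-0✓ -001-✓ -10-0✓ -10-1✓ -100-✓ -101-✓ 0-0-0✓ 0-01-✓ 00--0 010--✓ 1--00✓ 1--01✓ 1--11✓ 1-0-0✓ 1-0-1✓ 1-00-✓ 1-01-✓ 1-1-1✓ 1-10-✓ 10--1✓ 10-0-✓ 100--✓ 11--0✓ 11--1✓ 11-0-✓ 11-1-✓ 110--✓ 111--✓
Round 3: --0-0 --01- -10-- 1---1 1--0- 1-0-- 11---
PIs = {--0-0, --01-, -0-00, -10--, 00--0, 1---1, 1--0-, 1-0--, 11---}
Coverage chart:
  m0: --0-0,-0-00,00--0
  m2: --0-0,--01-,00--0
  m3: --01- ←essential
  m4: -0-00,00--0
  m6: 00--0 ←essential
  m8: --0-0,-10--
  m9: -10-- ←essential
  m10: --0-0,--01-,-10--
  m11: --01-,-10--
  m16: --0-0,-0-00,1--0-,1-0--
  m17: 1---1,1--0-,1-0--
  m18: --0-0,--01-,1-0--
  m19: --01-,1---1,1-0--
  m20: -0-00,1--0-
  m21: 1---1,1--0-
  m23: 1---1 ←essential
  m24: --0-0,-10--,1--0-,1-0--,11---
  m25: -10--,1---1,1--0-,1-0--,11---
  m26: --0-0,--01-,-10--,1-0--,11---
  m27: --01-,-10--,1---1,1-0--,11---
  m28: 1--0-,11---
  m29: 1---1,1--0-,11---
  m30: 11--- ←essential
  m31: 1---1,11---
Essential: --01-, -10--, 00--0, 1---1, 11---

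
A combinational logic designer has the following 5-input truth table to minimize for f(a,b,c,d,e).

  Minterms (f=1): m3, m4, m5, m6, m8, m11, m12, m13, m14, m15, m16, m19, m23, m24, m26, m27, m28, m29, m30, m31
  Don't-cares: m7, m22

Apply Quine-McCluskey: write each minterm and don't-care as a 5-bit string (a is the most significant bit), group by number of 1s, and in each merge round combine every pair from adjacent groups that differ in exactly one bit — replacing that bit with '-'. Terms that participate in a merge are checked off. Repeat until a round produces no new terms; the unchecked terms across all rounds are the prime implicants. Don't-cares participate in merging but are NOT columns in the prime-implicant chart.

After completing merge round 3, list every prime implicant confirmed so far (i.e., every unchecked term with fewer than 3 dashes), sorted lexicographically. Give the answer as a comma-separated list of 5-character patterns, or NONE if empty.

-1-00, 1-000, 11--0, 11-1-

[col 0] 00011*, 00100*, 00101*, 00110*, 00111*, 01000*, 01011*, 01100*, 01101*, 01110*, 01111*, 10000*, 10011*, 10110*, 10111*, 11000*, 11010*, 11011*, 11100*, 11101*, 11110*, 11111*
[col 1] -0011*, -0110*, -0111*, -1000*, -1011*, -1100*, -1101*, -1110*, -1111*, 0-011*, 0-100*, 0-101*, 0-110*, 0-111*, 00-11*, 001-0*, 001-1*, 0010-*, 0011-*, 01-00*, 01-11*, 011-0*, 011-1*, 0110-*, 0111-*, 1-000, 1-011*, 1-110*, 1-111*, 10-11*, 1011-*, 11-00*, 11-10*, 11-11*, 110-0*, 1101-*, 111-0*, 111-1*, 1110-*, 1111-*
[col 2] --011*, --110*, --111*, -0-11*, -011-*, -1-00, -1-11*, -11-0*, -11-1*, -110-*, -111-*, 0--11*, 0-1-0*, 0-1-1*, 0-10-*, 0-11-*, 001--*, 011--*, 1--11*, 1-11-*, 11--0, 11-1-, 111--*
[col 3] ---11, --11-, -11--, 0-1--
Prime implicants: ---11, --11-, -1-00, -11--, 0-1--, 1-000, 11--0, 11-1-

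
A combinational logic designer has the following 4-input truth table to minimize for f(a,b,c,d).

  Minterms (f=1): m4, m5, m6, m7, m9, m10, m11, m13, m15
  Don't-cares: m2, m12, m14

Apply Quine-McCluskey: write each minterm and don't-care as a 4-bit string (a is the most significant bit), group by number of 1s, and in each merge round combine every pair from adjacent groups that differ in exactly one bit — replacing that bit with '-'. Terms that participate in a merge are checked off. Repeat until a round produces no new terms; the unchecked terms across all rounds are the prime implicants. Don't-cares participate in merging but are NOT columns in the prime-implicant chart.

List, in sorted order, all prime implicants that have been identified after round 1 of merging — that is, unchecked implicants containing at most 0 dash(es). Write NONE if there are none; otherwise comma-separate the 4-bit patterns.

NONE

[col 0] 0010*, 0100*, 0101*, 0110*, 0111*, 1001*, 1010*, 1011*, 1100*, 1101*, 1110*, 1111*
[col 1] -010*, -100*, -101*, -110*, -111*, 0-10*, 01-0*, 01-1*, 010-*, 011-*, 1-01*, 1-10*, 1-11*, 10-1*, 101-*, 11-0*, 11-1*, 110-*, 111-*
[col 2] --10, -1-0*, -1-1*, -10-*, -11-*, 01--*, 1--1, 1-1-, 11--*
[col 3] -1--
Prime implicants: --10, -1--, 1--1, 1-1-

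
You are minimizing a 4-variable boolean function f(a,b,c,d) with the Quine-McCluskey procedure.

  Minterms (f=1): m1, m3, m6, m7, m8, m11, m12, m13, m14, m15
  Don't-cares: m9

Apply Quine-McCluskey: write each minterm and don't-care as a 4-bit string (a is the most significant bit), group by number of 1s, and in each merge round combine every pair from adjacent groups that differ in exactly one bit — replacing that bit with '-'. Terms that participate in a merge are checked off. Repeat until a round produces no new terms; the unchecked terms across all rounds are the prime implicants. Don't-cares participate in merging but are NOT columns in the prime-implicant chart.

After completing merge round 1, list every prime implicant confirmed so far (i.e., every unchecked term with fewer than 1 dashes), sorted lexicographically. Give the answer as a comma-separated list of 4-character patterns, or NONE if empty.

Round 0: 0001✓ 0011✓ 0110✓ 0111✓ 1000✓ 1001✓ 1011✓ 1100✓ 1101✓ 1110✓ 1111✓
Round 1: -001✓ -011✓ -110✓ -111✓ 0-11✓ 00-1✓ 011-✓ 1-00✓ 1-01✓ 1-11✓ 10-1✓ 100-✓ 11-0✓ 11-1✓ 110-✓ 111-✓
Round 2: --11 -0-1 -11- 1--1 1-0- 11--
PIs = {--11, -0-1, -11-, 1--1, 1-0-, 11--}

NONE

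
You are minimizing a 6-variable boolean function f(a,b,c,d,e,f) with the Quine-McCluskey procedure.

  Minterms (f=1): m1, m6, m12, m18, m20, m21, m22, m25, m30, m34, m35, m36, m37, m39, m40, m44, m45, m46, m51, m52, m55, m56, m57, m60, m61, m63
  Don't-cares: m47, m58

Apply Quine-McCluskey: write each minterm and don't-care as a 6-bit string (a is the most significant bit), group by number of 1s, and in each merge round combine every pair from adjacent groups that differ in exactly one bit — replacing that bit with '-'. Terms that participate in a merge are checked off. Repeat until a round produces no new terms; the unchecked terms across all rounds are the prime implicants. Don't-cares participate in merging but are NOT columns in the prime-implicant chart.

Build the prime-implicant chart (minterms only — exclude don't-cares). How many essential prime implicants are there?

11

[col 0] 000001, 000110*, 001100*, 010010*, 010100*, 010101*, 010110*, 011001*, 011110*, 100010*, 100011*, 100100*, 100101*, 100111*, 101000*, 101100*, 101101*, 101110*, 101111*, 110011*, 110100*, 110111*, 111000*, 111001*, 111010*, 111100*, 111101*, 111111*
[col 1] -01100, -10100, -11001, 0-0110, 01-110, 010-10, 0101-0, 01010-, 1-0011*, 1-0100*, 1-0111*, 1-1000*, 1-1100*, 1-1101*, 1-1111*, 10-100*, 10-101*, 10-111*, 100-11*, 10001-, 1001-1*, 10010-*, 101-00*, 1011-0*, 1011-1*, 10110-*, 10111-*, 11-100*, 11-111*, 110-11*, 111-00*, 111-01*, 1110-0, 11100-*, 1111-1*, 11110-*
[col 2] 1--100, 1--111, 1-0-11, 1-1-00, 1-11-1, 1-110-, 10-1-1, 10-10-, 1011--, 111-0-
Prime implicants: -01100, -10100, -11001, 0-0110, 000001, 01-110, 010-10, 0101-0, 01010-, 1--100, 1--111, 1-0-11, 1-1-00, 1-11-1, 1-110-, 10-1-1, 10-10-, 10001-, 1011--, 111-0-, 1110-0
PI chart (minterm → PIs covering it):
  1 | 000001  (sole → essential)
  6 | 0-0110  (sole → essential)
  12 | -01100  (sole → essential)
  18 | 010-10  (sole → essential)
  20 | -10100,0101-0,01010-
  21 | 01010-  (sole → essential)
  22 | 0-0110,01-110,010-10,0101-0
  25 | -11001  (sole → essential)
  30 | 01-110  (sole → essential)
  34 | 10001-  (sole → essential)
  35 | 1-0-11,10001-
  36 | 1--100,10-10-
  37 | 10-1-1,10-10-
  39 | 1--111,1-0-11,10-1-1
  40 | 1-1-00  (sole → essential)
  44 | -01100,1--100,1-1-00,1-110-,10-10-,1011--
  45 | 1-11-1,1-110-,10-1-1,10-10-,1011--
  46 | 1011--  (sole → essential)
  51 | 1-0-11  (sole → essential)
  52 | -10100,1--100
  55 | 1--111,1-0-11
  56 | 1-1-00,111-0-,1110-0
  57 | -11001,111-0-
  60 | 1--100,1-1-00,1-110-,111-0-
  61 | 1-11-1,1-110-,111-0-
  63 | 1--111,1-11-1
Essential prime implicants: -01100, -11001, 0-0110, 000001, 01-110, 010-10, 01010-, 1-0-11, 1-1-00, 10001-, 1011--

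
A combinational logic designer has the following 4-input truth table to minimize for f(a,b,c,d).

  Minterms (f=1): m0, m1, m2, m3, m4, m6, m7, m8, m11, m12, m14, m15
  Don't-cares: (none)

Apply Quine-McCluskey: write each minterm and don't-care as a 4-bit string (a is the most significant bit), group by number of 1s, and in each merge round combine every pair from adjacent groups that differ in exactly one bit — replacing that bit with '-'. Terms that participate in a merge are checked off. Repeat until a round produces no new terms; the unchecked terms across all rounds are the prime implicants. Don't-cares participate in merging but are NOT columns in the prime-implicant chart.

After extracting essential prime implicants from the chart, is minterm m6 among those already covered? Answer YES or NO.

NO

Round 0: 0000✓ 0001✓ 0010✓ 0011✓ 0100✓ 0110✓ 0111✓ 1000✓ 1011✓ 1100✓ 1110✓ 1111✓
Round 1: -000✓ -011✓ -100✓ -110✓ -111✓ 0-00✓ 0-10✓ 0-11✓ 00-0✓ 00-1✓ 000-✓ 001-✓ 01-0✓ 011-✓ 1-00✓ 1-11✓ 11-0✓ 111-✓
Round 2: --00 --11 -1-0 -11- 0--0 0-1- 00--
PIs = {--00, --11, -1-0, -11-, 0--0, 0-1-, 00--}
Coverage chart:
  m0: --00,0--0,00--
  m1: 00-- ←essential
  m2: 0--0,0-1-,00--
  m3: --11,0-1-,00--
  m4: --00,-1-0,0--0
  m6: -1-0,-11-,0--0,0-1-
  m7: --11,-11-,0-1-
  m8: --00 ←essential
  m11: --11 ←essential
  m12: --00,-1-0
  m14: -1-0,-11-
  m15: --11,-11-
Essential: --00, --11, 00--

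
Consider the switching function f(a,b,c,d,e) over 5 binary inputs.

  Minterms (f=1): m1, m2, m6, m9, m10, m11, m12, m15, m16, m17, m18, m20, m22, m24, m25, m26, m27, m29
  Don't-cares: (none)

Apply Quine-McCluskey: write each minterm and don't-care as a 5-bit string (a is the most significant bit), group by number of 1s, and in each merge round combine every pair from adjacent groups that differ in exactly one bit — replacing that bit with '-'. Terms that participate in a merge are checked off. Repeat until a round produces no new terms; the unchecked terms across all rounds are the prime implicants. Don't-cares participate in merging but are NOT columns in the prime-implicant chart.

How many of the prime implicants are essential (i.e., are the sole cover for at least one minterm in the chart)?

6

[col 0] 00001*, 00010*, 00110*, 01001*, 01010*, 01011*, 01100, 01111*, 10000*, 10001*, 10010*, 10100*, 10110*, 11000*, 11001*, 11010*, 11011*, 11101*
[col 1] -0001*, -0010*, -0110*, -1001*, -1010*, -1011*, 0-001*, 0-010*, 00-10*, 01-11, 010-1*, 0101-*, 1-000*, 1-001*, 1-010*, 10-00*, 10-10*, 100-0*, 1000-*, 101-0*, 11-01, 110-0*, 110-1*, 1100-*, 1101-*
[col 2] --001, --010, -0-10, -10-1, -101-, 1-0-0, 1-00-, 10--0, 110--
Prime implicants: --001, --010, -0-10, -10-1, -101-, 01-11, 01100, 1-0-0, 1-00-, 10--0, 11-01, 110--
PI chart (minterm → PIs covering it):
  1 | --001  (sole → essential)
  2 | --010,-0-10
  6 | -0-10  (sole → essential)
  9 | --001,-10-1
  10 | --010,-101-
  11 | -10-1,-101-,01-11
  12 | 01100  (sole → essential)
  15 | 01-11  (sole → essential)
  16 | 1-0-0,1-00-,10--0
  17 | --001,1-00-
  18 | --010,-0-10,1-0-0,10--0
  20 | 10--0  (sole → essential)
  22 | -0-10,10--0
  24 | 1-0-0,1-00-,110--
  25 | --001,-10-1,1-00-,11-01,110--
  26 | --010,-101-,1-0-0,110--
  27 | -10-1,-101-,110--
  29 | 11-01  (sole → essential)
Essential prime implicants: --001, -0-10, 01-11, 01100, 10--0, 11-01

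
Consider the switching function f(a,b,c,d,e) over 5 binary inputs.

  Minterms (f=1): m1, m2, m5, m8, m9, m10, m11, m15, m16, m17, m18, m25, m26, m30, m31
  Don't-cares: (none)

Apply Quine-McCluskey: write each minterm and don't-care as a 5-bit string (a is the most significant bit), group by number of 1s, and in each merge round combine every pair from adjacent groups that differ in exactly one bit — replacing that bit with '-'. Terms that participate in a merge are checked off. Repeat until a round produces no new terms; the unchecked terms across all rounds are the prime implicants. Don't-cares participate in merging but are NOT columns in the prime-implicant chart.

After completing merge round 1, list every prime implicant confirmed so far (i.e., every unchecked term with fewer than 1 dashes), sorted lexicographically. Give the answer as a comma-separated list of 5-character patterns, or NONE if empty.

NONE

Round 0: 00001✓ 00010✓ 00101✓ 01000✓ 01001✓ 01010✓ 01011✓ 01111✓ 10000✓ 10001✓ 10010✓ 11001✓ 11010✓ 11110✓ 11111✓
Round 1: -0001✓ -0010✓ -1001✓ -1010✓ -1111 0-001✓ 0-010✓ 00-01 01-11 010-0✓ 010-1✓ 0100-✓ 0101-✓ 1-001✓ 1-010✓ 100-0 1000- 11-10 1111-
Round 2: --001 --010 010--
PIs = {--001, --010, -1111, 00-01, 01-11, 010--, 100-0, 1000-, 11-10, 1111-}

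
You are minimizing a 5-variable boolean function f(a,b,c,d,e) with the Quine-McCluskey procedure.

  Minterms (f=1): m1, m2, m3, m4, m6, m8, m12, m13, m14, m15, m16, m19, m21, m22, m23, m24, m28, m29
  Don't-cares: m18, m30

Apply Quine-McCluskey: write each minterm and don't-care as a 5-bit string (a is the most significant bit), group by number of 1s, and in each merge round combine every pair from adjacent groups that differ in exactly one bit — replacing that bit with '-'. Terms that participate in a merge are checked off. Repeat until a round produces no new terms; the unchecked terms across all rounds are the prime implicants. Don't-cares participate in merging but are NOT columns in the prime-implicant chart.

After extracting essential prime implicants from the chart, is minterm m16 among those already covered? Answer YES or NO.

NO

size-2^0 implicants → 00001(✓)  00010(✓)  00011(✓)  00100(✓)  00110(✓)  01000(✓)  01100(✓)  01101(✓)  01110(✓)  01111(✓)  10000(✓)  10010(✓)  10011(✓)  10101(✓)  10110(✓)  10111(✓)  11000(✓)  11100(✓)  11101(✓)  11110(✓)
size-2^1 implicants → -0010(✓)  -0011(✓)  -0110(✓)  -1000(✓)  -1100(✓)  -1101(✓)  -1110(✓)  0-100(✓)  0-110(✓)  00-10(✓)  000-1  0001-(✓)  001-0(✓)  01-00(✓)  011-0(✓)  011-1(✓)  0110-(✓)  0111-(✓)  1-000  1-101  1-110(✓)  10-10(✓)  10-11(✓)  100-0  1001-(✓)  101-1  1011-(✓)  11-00(✓)  111-0(✓)  1110-(✓)
size-2^2 implicants → --110  -0-10  -001-  -1-00  -11-0  -110-  0-1-0  011--  10-1-
Unchecked terms (primes): --110, -0-10, -001-, -1-00, -11-0, -110-, 0-1-0, 000-1, 011--, 1-000, 1-101, 10-1-, 100-0, 101-1
Minterm coverage:
  m1 ⊆ 000-1 [E]
  m2 ⊆ -0-10,-001-
  m3 ⊆ -001-,000-1
  m4 ⊆ 0-1-0 [E]
  m6 ⊆ --110,-0-10,0-1-0
  m8 ⊆ -1-00 [E]
  m12 ⊆ -1-00,-11-0,-110-,0-1-0,011--
  m13 ⊆ -110-,011--
  m14 ⊆ --110,-11-0,0-1-0,011--
  m15 ⊆ 011-- [E]
  m16 ⊆ 1-000,100-0
  m19 ⊆ -001-,10-1-
  m21 ⊆ 1-101,101-1
  m22 ⊆ --110,-0-10,10-1-
  m23 ⊆ 10-1-,101-1
  m24 ⊆ -1-00,1-000
  m28 ⊆ -1-00,-11-0,-110-
  m29 ⊆ -110-,1-101
E = {-1-00, 0-1-0, 000-1, 011--}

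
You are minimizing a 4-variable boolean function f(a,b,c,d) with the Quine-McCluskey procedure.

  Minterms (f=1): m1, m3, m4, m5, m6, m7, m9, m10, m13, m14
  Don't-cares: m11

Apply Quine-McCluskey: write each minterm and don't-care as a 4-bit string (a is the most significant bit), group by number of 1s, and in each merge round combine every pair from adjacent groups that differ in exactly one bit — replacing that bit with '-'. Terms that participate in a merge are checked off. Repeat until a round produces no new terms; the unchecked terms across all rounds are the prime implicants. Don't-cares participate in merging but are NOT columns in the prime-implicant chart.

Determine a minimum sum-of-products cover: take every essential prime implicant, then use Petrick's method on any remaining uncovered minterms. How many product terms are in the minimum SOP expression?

4

size-2^0 implicants → 0001(✓)  0011(✓)  0100(✓)  0101(✓)  0110(✓)  0111(✓)  1001(✓)  1010(✓)  1011(✓)  1101(✓)  1110(✓)
size-2^1 implicants → -001(✓)  -011(✓)  -101(✓)  -110  0-01(✓)  0-11(✓)  00-1(✓)  01-0(✓)  01-1(✓)  010-(✓)  011-(✓)  1-01(✓)  1-10  10-1(✓)  101-
size-2^2 implicants → --01  -0-1  0--1  01--
Unchecked terms (primes): --01, -0-1, -110, 0--1, 01--, 1-10, 101-
Minterm coverage:
  m1 ⊆ --01,-0-1,0--1
  m3 ⊆ -0-1,0--1
  m4 ⊆ 01-- [E]
  m5 ⊆ --01,0--1,01--
  m6 ⊆ -110,01--
  m7 ⊆ 0--1,01--
  m9 ⊆ --01,-0-1
  m10 ⊆ 1-10,101-
  m13 ⊆ --01 [E]
  m14 ⊆ -110,1-10
E = {--01, 01--}
Petrick residual → -0-1, 1-10
Cover = c'd + b'd + a'b + acd'  |cover|=4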